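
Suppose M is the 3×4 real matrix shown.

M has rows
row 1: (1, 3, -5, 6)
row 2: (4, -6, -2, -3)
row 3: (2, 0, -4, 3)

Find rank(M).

Row reduce to echelon form.
R2 ← R2 − (4)·R1: [0, -18, 18, -27]
R3 ← R3 − (2)·R1: [0, -6, 6, -9]
R3 ← R3 − (1/3)·R2: [0, 0, 0, 0]
Echelon form has 2 nonzero rows, so rank(M) = 2.

2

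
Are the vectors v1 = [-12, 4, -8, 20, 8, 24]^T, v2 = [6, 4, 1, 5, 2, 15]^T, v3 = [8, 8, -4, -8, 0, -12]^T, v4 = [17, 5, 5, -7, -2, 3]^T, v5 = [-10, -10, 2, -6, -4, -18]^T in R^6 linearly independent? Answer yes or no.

Form the matrix with these vectors as rows and row reduce.
R2 ← R2 + (1/2)·R1: [0, 6, -3, 15, 6, 27]
R3 ← R3 + (2/3)·R1: [0, 32/3, -28/3, 16/3, 16/3, 4]
R4 ← R4 + (17/12)·R1: [0, 32/3, -19/3, 64/3, 28/3, 37]
R5 ← R5 − (5/6)·R1: [0, -40/3, 26/3, -68/3, -32/3, -38]
R3 ← R3 − (16/9)·R2: [0, 0, -4, -64/3, -16/3, -44]
R4 ← R4 − (16/9)·R2: [0, 0, -1, -16/3, -4/3, -11]
R5 ← R5 + (20/9)·R2: [0, 0, 2, 32/3, 8/3, 22]
R4 ← R4 − (1/4)·R3: [0, 0, 0, 0, 0, 0]
R5 ← R5 + (1/2)·R3: [0, 0, 0, 0, 0, 0]
3 nonzero rows, so the 5 vectors span a space of dimension 3.
Since 3 < 5, the vectors are linearly dependent.

no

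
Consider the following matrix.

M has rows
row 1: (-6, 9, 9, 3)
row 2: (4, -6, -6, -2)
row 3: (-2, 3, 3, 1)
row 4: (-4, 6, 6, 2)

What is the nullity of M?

Row reduce to echelon form.
R2 ← R2 + (2/3)·R1: [0, 0, 0, 0]
R3 ← R3 − (1/3)·R1: [0, 0, 0, 0]
R4 ← R4 − (2/3)·R1: [0, 0, 0, 0]
1 nonzero row, so rank(M) = 1.
M has 4 columns; by rank–nullity, nullity = 4 − 1 = 3.

3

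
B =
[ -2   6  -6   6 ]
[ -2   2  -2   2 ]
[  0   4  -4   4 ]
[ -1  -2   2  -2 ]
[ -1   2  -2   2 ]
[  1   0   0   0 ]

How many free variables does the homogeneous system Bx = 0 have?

Row reduce to echelon form.
R2 ← R2 − R1: [0, -4, 4, -4]
R4 ← R4 − (1/2)·R1: [0, -5, 5, -5]
R5 ← R5 − (1/2)·R1: [0, -1, 1, -1]
R6 ← R6 + (1/2)·R1: [0, 3, -3, 3]
R3 ← R3 + R2: [0, 0, 0, 0]
R4 ← R4 − (5/4)·R2: [0, 0, 0, 0]
R5 ← R5 − (1/4)·R2: [0, 0, 0, 0]
R6 ← R6 + (3/4)·R2: [0, 0, 0, 0]
2 nonzero rows, so rank(B) = 2.
B has 4 columns; by rank–nullity, nullity = 4 − 2 = 2.

2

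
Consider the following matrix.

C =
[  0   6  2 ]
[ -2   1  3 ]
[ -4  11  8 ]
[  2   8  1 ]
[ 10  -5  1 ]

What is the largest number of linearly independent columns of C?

Row reduce to echelon form.
Swap R1 ↔ R2
R3 ← R3 − (2)·R1: [0, 9, 2]
R4 ← R4 + R1: [0, 9, 4]
R5 ← R5 + (5)·R1: [0, 0, 16]
R3 ← R3 − (3/2)·R2: [0, 0, -1]
R4 ← R4 − (3/2)·R2: [0, 0, 1]
R4 ← R4 + R3: [0, 0, 0]
R5 ← R5 + (16)·R3: [0, 0, 0]
Echelon form has 3 nonzero rows, so rank(C) = 3.
The rank gives the maximum number of linearly independent columns: 3.

3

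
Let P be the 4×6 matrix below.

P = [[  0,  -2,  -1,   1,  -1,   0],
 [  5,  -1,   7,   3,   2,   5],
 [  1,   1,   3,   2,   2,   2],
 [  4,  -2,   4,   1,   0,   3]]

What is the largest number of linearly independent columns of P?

Row reduce to echelon form.
Swap R1 ↔ R2
R3 ← R3 − (1/5)·R1: [0, 6/5, 8/5, 7/5, 8/5, 1]
R4 ← R4 − (4/5)·R1: [0, -6/5, -8/5, -7/5, -8/5, -1]
R3 ← R3 + (3/5)·R2: [0, 0, 1, 2, 1, 1]
R4 ← R4 − (3/5)·R2: [0, 0, -1, -2, -1, -1]
R4 ← R4 + R3: [0, 0, 0, 0, 0, 0]
Echelon form has 3 nonzero rows, so rank(P) = 3.
The rank gives the maximum number of linearly independent columns: 3.

3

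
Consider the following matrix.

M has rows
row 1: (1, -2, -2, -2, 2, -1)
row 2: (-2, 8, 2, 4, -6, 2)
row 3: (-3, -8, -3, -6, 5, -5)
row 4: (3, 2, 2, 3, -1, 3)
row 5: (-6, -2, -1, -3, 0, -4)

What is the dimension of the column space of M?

3

Row reduce to echelon form.
R2 ← R2 + (2)·R1: [0, 4, -2, 0, -2, 0]
R3 ← R3 + (3)·R1: [0, -14, -9, -12, 11, -8]
R4 ← R4 − (3)·R1: [0, 8, 8, 9, -7, 6]
R5 ← R5 + (6)·R1: [0, -14, -13, -15, 12, -10]
R3 ← R3 + (7/2)·R2: [0, 0, -16, -12, 4, -8]
R4 ← R4 − (2)·R2: [0, 0, 12, 9, -3, 6]
R5 ← R5 + (7/2)·R2: [0, 0, -20, -15, 5, -10]
R4 ← R4 + (3/4)·R3: [0, 0, 0, 0, 0, 0]
R5 ← R5 − (5/4)·R3: [0, 0, 0, 0, 0, 0]
Echelon form has 3 nonzero rows, so rank(M) = 3.
The column space has dimension equal to the rank: 3.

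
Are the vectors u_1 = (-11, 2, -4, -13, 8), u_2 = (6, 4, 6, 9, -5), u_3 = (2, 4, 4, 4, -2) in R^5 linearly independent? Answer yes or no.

Form the matrix with these vectors as rows and row reduce.
R2 ← R2 + (6/11)·R1: [0, 56/11, 42/11, 21/11, -7/11]
R3 ← R3 + (2/11)·R1: [0, 48/11, 36/11, 18/11, -6/11]
R3 ← R3 − (6/7)·R2: [0, 0, 0, 0, 0]
2 nonzero rows, so the 3 vectors span a space of dimension 2.
Since 2 < 3, the vectors are linearly dependent.

no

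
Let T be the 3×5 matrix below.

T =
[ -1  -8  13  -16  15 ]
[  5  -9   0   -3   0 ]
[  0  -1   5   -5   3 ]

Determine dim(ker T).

2

Row reduce to echelon form.
R2 ← R2 + (5)·R1: [0, -49, 65, -83, 75]
R3 ← R3 − (1/49)·R2: [0, 0, 180/49, -162/49, 72/49]
3 nonzero rows, so rank(T) = 3.
T has 5 columns; by rank–nullity, nullity = 5 − 3 = 2.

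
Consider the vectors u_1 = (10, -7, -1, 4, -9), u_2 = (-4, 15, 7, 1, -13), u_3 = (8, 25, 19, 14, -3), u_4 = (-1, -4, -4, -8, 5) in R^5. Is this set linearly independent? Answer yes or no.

yes

Form the matrix with these vectors as rows and row reduce.
R2 ← R2 + (2/5)·R1: [0, 61/5, 33/5, 13/5, -83/5]
R3 ← R3 − (4/5)·R1: [0, 153/5, 99/5, 54/5, 21/5]
R4 ← R4 + (1/10)·R1: [0, -47/10, -41/10, -38/5, 41/10]
R3 ← R3 − (153/61)·R2: [0, 0, 198/61, 261/61, 2796/61]
R4 ← R4 + (47/122)·R2: [0, 0, -95/61, -805/122, -140/61]
R4 ← R4 + (95/198)·R3: [0, 0, 0, -50/11, 650/33]
4 nonzero rows, so the 4 vectors span a space of dimension 4.
Since 4 = 4, the vectors are linearly independent.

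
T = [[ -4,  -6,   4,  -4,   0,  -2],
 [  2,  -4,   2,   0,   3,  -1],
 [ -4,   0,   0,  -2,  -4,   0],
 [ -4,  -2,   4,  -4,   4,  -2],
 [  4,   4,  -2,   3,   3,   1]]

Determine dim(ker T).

3

Row reduce to echelon form.
R2 ← R2 + (1/2)·R1: [0, -7, 4, -2, 3, -2]
R3 ← R3 − R1: [0, 6, -4, 2, -4, 2]
R4 ← R4 − R1: [0, 4, 0, 0, 4, 0]
R5 ← R5 + R1: [0, -2, 2, -1, 3, -1]
R3 ← R3 + (6/7)·R2: [0, 0, -4/7, 2/7, -10/7, 2/7]
R4 ← R4 + (4/7)·R2: [0, 0, 16/7, -8/7, 40/7, -8/7]
R5 ← R5 − (2/7)·R2: [0, 0, 6/7, -3/7, 15/7, -3/7]
R4 ← R4 + (4)·R3: [0, 0, 0, 0, 0, 0]
R5 ← R5 + (3/2)·R3: [0, 0, 0, 0, 0, 0]
3 nonzero rows, so rank(T) = 3.
T has 6 columns; by rank–nullity, nullity = 6 − 3 = 3.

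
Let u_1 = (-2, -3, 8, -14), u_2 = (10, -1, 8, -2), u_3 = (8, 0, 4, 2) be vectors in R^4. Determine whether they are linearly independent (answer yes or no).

no

Form the matrix with these vectors as rows and row reduce.
R2 ← R2 + (5)·R1: [0, -16, 48, -72]
R3 ← R3 + (4)·R1: [0, -12, 36, -54]
R3 ← R3 − (3/4)·R2: [0, 0, 0, 0]
2 nonzero rows, so the 3 vectors span a space of dimension 2.
Since 2 < 3, the vectors are linearly dependent.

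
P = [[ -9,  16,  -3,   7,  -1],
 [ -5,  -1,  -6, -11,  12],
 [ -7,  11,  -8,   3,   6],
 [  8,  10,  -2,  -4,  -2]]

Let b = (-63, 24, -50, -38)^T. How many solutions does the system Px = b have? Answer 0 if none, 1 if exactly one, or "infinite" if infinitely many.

Row reduce the augmented matrix [P | b].
R2 ← R2 − (5/9)·R1: [0, -89/9, -13/3, -134/9, 113/9, 59]
R3 ← R3 − (7/9)·R1: [0, -13/9, -17/3, -22/9, 61/9, -1]
R4 ← R4 + (8/9)·R1: [0, 218/9, -14/3, 20/9, -26/9, -94]
R3 ← R3 − (13/89)·R2: [0, 0, -448/89, -24/89, 440/89, -856/89]
R4 ← R4 + (218/89)·R2: [0, 0, -1360/89, -3048/89, 2480/89, 4496/89]
R4 ← R4 − (85/28)·R3: [0, 0, 0, -234/7, 90/7, 558/7]
The echelon form has 4 nonzero rows, and every pivot lies in the first 5 columns, so rank(P) = rank([P|b]) = 4.
The system is consistent.
rank = 4 < 5 unknowns, so there are infinitely many solutions.

infinite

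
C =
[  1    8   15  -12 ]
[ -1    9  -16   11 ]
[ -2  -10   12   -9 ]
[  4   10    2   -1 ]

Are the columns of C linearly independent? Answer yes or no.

Row reduce C to echelon form.
R2 ← R2 + R1: [0, 17, -1, -1]
R3 ← R3 + (2)·R1: [0, 6, 42, -33]
R4 ← R4 − (4)·R1: [0, -22, -58, 47]
R3 ← R3 − (6/17)·R2: [0, 0, 720/17, -555/17]
R4 ← R4 + (22/17)·R2: [0, 0, -1008/17, 777/17]
R4 ← R4 + (7/5)·R3: [0, 0, 0, 0]
3 pivots among 4 columns.
Only 3 < 4 pivot columns, so the columns are linearly dependent.

no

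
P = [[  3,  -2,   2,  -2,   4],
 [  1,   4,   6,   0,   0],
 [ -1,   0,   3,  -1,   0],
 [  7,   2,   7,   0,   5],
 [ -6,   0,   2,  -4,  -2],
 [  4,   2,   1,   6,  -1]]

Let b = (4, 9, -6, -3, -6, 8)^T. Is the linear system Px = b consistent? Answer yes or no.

no

Row reduce the augmented matrix [P | b].
R2 ← R2 − (1/3)·R1: [0, 14/3, 16/3, 2/3, -4/3, 23/3]
R3 ← R3 + (1/3)·R1: [0, -2/3, 11/3, -5/3, 4/3, -14/3]
R4 ← R4 − (7/3)·R1: [0, 20/3, 7/3, 14/3, -13/3, -37/3]
R5 ← R5 + (2)·R1: [0, -4, 6, -8, 6, 2]
R6 ← R6 − (4/3)·R1: [0, 14/3, -5/3, 26/3, -19/3, 8/3]
R3 ← R3 + (1/7)·R2: [0, 0, 31/7, -11/7, 8/7, -25/7]
R4 ← R4 − (10/7)·R2: [0, 0, -37/7, 26/7, -17/7, -163/7]
R5 ← R5 + (6/7)·R2: [0, 0, 74/7, -52/7, 34/7, 60/7]
R6 ← R6 − R2: [0, 0, -7, 8, -5, -5]
R4 ← R4 + (37/31)·R3: [0, 0, 0, 57/31, -33/31, -854/31]
R5 ← R5 − (74/31)·R3: [0, 0, 0, -114/31, 66/31, 530/31]
R6 ← R6 + (49/31)·R3: [0, 0, 0, 171/31, -99/31, -330/31]
R5 ← R5 + (2)·R4: [0, 0, 0, 0, 0, -38]
R6 ← R6 − (3)·R4: [0, 0, 0, 0, 0, 72]
R6 ← R6 + (36/19)·R5: [0, 0, 0, 0, 0, 0]
The echelon form has 5 nonzero rows; the last pivot sits in the augmented column, so rank(P) = 4 but rank([P|b]) = 5.
Since the ranks differ, the system is inconsistent.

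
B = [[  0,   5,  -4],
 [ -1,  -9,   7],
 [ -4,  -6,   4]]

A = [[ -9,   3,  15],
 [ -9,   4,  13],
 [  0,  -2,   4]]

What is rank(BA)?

2

First compute BA:
[[-45,  28,  49],
 [ 90, -53, -104],
 [ 90, -44, -122]]
Now row reduce the product.
R2 ← R2 + (2)·R1: [0, 3, -6]
R3 ← R3 + (2)·R1: [0, 12, -24]
R3 ← R3 − (4)·R2: [0, 0, 0]
2 nonzero rows, so rank(BA) = 2.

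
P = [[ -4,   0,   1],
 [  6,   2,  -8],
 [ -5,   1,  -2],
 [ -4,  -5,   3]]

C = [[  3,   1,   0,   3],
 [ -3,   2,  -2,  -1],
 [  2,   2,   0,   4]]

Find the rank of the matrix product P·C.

3

First compute PC:
[[-10,  -2,   0,  -8],
 [ -4,  -6,  -4, -16],
 [-22,  -7,  -2, -24],
 [  9,  -8,  10,   5]]
Now row reduce the product.
R2 ← R2 − (2/5)·R1: [0, -26/5, -4, -64/5]
R3 ← R3 − (11/5)·R1: [0, -13/5, -2, -32/5]
R4 ← R4 + (9/10)·R1: [0, -49/5, 10, -11/5]
R3 ← R3 − (1/2)·R2: [0, 0, 0, 0]
R4 ← R4 − (49/26)·R2: [0, 0, 228/13, 285/13]
Swap R3 ↔ R4
3 nonzero rows, so rank(PC) = 3.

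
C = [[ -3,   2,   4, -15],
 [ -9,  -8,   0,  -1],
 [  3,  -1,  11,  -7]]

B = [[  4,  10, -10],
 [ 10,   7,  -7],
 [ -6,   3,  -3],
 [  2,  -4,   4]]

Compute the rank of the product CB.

First compute CB:
[[-46,  56, -56],
 [-118, -142, 142],
 [-78,  84, -84]]
Now row reduce the product.
R2 ← R2 − (59/23)·R1: [0, -6570/23, 6570/23]
R3 ← R3 − (39/23)·R1: [0, -252/23, 252/23]
R3 ← R3 − (14/365)·R2: [0, 0, 0]
2 nonzero rows, so rank(CB) = 2.

2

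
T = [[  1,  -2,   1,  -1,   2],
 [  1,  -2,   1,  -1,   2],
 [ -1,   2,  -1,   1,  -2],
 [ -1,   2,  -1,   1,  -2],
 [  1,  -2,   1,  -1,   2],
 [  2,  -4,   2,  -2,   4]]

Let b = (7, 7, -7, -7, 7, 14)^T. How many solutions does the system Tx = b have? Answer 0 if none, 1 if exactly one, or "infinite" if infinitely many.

Row reduce the augmented matrix [T | b].
R2 ← R2 − R1: [0, 0, 0, 0, 0, 0]
R3 ← R3 + R1: [0, 0, 0, 0, 0, 0]
R4 ← R4 + R1: [0, 0, 0, 0, 0, 0]
R5 ← R5 − R1: [0, 0, 0, 0, 0, 0]
R6 ← R6 − (2)·R1: [0, 0, 0, 0, 0, 0]
The echelon form has 1 nonzero rows, and every pivot lies in the first 5 columns, so rank(T) = rank([T|b]) = 1.
The system is consistent.
rank = 1 < 5 unknowns, so there are infinitely many solutions.

infinite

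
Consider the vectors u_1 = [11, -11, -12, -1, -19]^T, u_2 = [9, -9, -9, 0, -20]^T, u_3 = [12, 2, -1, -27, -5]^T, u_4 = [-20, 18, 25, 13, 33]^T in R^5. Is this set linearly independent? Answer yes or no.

Form the matrix with these vectors as rows and row reduce.
R2 ← R2 − (9/11)·R1: [0, 0, 9/11, 9/11, -49/11]
R3 ← R3 − (12/11)·R1: [0, 14, 133/11, -285/11, 173/11]
R4 ← R4 + (20/11)·R1: [0, -2, 35/11, 123/11, -17/11]
Swap R2 ↔ R3
R4 ← R4 + (1/7)·R2: [0, 0, 54/11, 576/77, 54/77]
R4 ← R4 − (6)·R3: [0, 0, 0, 18/7, 192/7]
4 nonzero rows, so the 4 vectors span a space of dimension 4.
Since 4 = 4, the vectors are linearly independent.

yes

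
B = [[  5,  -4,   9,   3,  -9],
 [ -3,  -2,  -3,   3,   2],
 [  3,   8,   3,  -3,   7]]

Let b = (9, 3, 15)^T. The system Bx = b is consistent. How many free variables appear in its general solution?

2

Row reduce the augmented matrix [B | b].
R2 ← R2 + (3/5)·R1: [0, -22/5, 12/5, 24/5, -17/5, 42/5]
R3 ← R3 − (3/5)·R1: [0, 52/5, -12/5, -24/5, 62/5, 48/5]
R3 ← R3 + (26/11)·R2: [0, 0, 36/11, 72/11, 48/11, 324/11]
The echelon form has 3 nonzero rows, and every pivot lies in the first 5 columns, so rank(B) = rank([B|b]) = 3.
The system is consistent.
Free variables = (unknowns) − (rank) = 5 − 3 = 2.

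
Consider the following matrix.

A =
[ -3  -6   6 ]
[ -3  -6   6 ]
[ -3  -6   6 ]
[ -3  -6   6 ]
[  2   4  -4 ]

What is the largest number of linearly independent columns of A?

1

Row reduce to echelon form.
R2 ← R2 − R1: [0, 0, 0]
R3 ← R3 − R1: [0, 0, 0]
R4 ← R4 − R1: [0, 0, 0]
R5 ← R5 + (2/3)·R1: [0, 0, 0]
Echelon form has 1 nonzero row, so rank(A) = 1.
The rank gives the maximum number of linearly independent columns: 1.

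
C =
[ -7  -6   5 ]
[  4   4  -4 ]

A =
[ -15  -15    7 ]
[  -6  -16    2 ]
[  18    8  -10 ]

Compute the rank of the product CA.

2

First compute CA:
[[231, 241, -111],
 [-156, -156,  76]]
Now row reduce the product.
R2 ← R2 + (52/77)·R1: [0, 520/77, 80/77]
2 nonzero rows, so rank(CA) = 2.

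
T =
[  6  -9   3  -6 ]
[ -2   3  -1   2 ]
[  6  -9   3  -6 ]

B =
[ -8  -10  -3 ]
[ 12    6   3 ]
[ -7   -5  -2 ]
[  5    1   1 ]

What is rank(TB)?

First compute TB:
[[-207, -135, -57],
 [ 69,  45,  19],
 [-207, -135, -57]]
Now row reduce the product.
R2 ← R2 + (1/3)·R1: [0, 0, 0]
R3 ← R3 − R1: [0, 0, 0]
1 nonzero row, so rank(TB) = 1.

1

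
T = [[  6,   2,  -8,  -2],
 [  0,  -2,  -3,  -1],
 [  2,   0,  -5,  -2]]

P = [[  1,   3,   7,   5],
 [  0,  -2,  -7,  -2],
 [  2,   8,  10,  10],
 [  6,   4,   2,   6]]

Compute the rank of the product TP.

3

First compute TP:
[[-22, -58, -56, -66],
 [-12, -24, -18, -32],
 [-20, -42, -40, -52]]
Now row reduce the product.
R2 ← R2 − (6/11)·R1: [0, 84/11, 138/11, 4]
R3 ← R3 − (10/11)·R1: [0, 118/11, 120/11, 8]
R3 ← R3 − (59/42)·R2: [0, 0, -47/7, 50/21]
3 nonzero rows, so rank(TP) = 3.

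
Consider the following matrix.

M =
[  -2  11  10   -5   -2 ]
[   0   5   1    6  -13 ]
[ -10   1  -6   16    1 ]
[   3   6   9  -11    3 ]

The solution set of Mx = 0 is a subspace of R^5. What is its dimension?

Row reduce to echelon form.
R3 ← R3 − (5)·R1: [0, -54, -56, 41, 11]
R4 ← R4 + (3/2)·R1: [0, 45/2, 24, -37/2, 0]
R3 ← R3 + (54/5)·R2: [0, 0, -226/5, 529/5, -647/5]
R4 ← R4 − (9/2)·R2: [0, 0, 39/2, -91/2, 117/2]
R4 ← R4 + (195/452)·R3: [0, 0, 0, 65/452, 1209/452]
4 nonzero rows, so rank(M) = 4.
M has 5 columns; by rank–nullity, nullity = 5 − 4 = 1.

1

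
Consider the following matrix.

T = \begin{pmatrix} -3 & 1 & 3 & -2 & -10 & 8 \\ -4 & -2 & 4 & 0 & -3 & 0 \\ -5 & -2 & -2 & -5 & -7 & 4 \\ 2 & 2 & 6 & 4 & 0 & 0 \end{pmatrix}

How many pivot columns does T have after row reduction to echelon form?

Row reduce to echelon form.
R2 ← R2 − (4/3)·R1: [0, -10/3, 0, 8/3, 31/3, -32/3]
R3 ← R3 − (5/3)·R1: [0, -11/3, -7, -5/3, 29/3, -28/3]
R4 ← R4 + (2/3)·R1: [0, 8/3, 8, 8/3, -20/3, 16/3]
R3 ← R3 − (11/10)·R2: [0, 0, -7, -23/5, -17/10, 12/5]
R4 ← R4 + (4/5)·R2: [0, 0, 8, 24/5, 8/5, -16/5]
R4 ← R4 + (8/7)·R3: [0, 0, 0, -16/35, -12/35, -16/35]
Echelon form has 4 nonzero rows, so rank(T) = 4.
Each nonzero row contributes one pivot column: 4 pivot columns.

4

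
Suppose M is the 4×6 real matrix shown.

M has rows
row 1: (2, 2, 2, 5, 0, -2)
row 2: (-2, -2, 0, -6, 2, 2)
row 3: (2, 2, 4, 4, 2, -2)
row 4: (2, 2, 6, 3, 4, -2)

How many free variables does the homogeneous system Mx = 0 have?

4

Row reduce to echelon form.
R2 ← R2 + R1: [0, 0, 2, -1, 2, 0]
R3 ← R3 − R1: [0, 0, 2, -1, 2, 0]
R4 ← R4 − R1: [0, 0, 4, -2, 4, 0]
R3 ← R3 − R2: [0, 0, 0, 0, 0, 0]
R4 ← R4 − (2)·R2: [0, 0, 0, 0, 0, 0]
2 nonzero rows, so rank(M) = 2.
M has 6 columns; by rank–nullity, nullity = 6 − 2 = 4.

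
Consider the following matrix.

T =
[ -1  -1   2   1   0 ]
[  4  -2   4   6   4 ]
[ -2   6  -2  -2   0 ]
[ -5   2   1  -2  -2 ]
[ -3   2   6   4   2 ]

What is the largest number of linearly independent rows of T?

3

Row reduce to echelon form.
R2 ← R2 + (4)·R1: [0, -6, 12, 10, 4]
R3 ← R3 − (2)·R1: [0, 8, -6, -4, 0]
R4 ← R4 − (5)·R1: [0, 7, -9, -7, -2]
R5 ← R5 − (3)·R1: [0, 5, 0, 1, 2]
R3 ← R3 + (4/3)·R2: [0, 0, 10, 28/3, 16/3]
R4 ← R4 + (7/6)·R2: [0, 0, 5, 14/3, 8/3]
R5 ← R5 + (5/6)·R2: [0, 0, 10, 28/3, 16/3]
R4 ← R4 − (1/2)·R3: [0, 0, 0, 0, 0]
R5 ← R5 − R3: [0, 0, 0, 0, 0]
Echelon form has 3 nonzero rows, so rank(T) = 3.
The rank gives the maximum number of linearly independent rows: 3.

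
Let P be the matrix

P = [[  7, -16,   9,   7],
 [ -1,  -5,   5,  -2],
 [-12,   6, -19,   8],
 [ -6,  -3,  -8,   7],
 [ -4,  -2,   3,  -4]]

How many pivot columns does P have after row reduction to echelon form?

3

Row reduce to echelon form.
R2 ← R2 + (1/7)·R1: [0, -51/7, 44/7, -1]
R3 ← R3 + (12/7)·R1: [0, -150/7, -25/7, 20]
R4 ← R4 + (6/7)·R1: [0, -117/7, -2/7, 13]
R5 ← R5 + (4/7)·R1: [0, -78/7, 57/7, 0]
R3 ← R3 − (50/17)·R2: [0, 0, -375/17, 390/17]
R4 ← R4 − (39/17)·R2: [0, 0, -250/17, 260/17]
R5 ← R5 − (26/17)·R2: [0, 0, -25/17, 26/17]
R4 ← R4 − (2/3)·R3: [0, 0, 0, 0]
R5 ← R5 − (1/15)·R3: [0, 0, 0, 0]
Echelon form has 3 nonzero rows, so rank(P) = 3.
Each nonzero row contributes one pivot column: 3 pivot columns.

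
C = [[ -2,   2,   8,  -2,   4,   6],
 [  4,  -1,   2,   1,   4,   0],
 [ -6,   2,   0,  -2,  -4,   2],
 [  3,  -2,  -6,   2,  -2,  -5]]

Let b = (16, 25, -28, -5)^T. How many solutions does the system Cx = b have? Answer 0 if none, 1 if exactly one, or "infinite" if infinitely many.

Row reduce the augmented matrix [C | b].
R2 ← R2 + (2)·R1: [0, 3, 18, -3, 12, 12, 57]
R3 ← R3 − (3)·R1: [0, -4, -24, 4, -16, -16, -76]
R4 ← R4 + (3/2)·R1: [0, 1, 6, -1, 4, 4, 19]
R3 ← R3 + (4/3)·R2: [0, 0, 0, 0, 0, 0, 0]
R4 ← R4 − (1/3)·R2: [0, 0, 0, 0, 0, 0, 0]
The echelon form has 2 nonzero rows, and every pivot lies in the first 6 columns, so rank(C) = rank([C|b]) = 2.
The system is consistent.
rank = 2 < 6 unknowns, so there are infinitely many solutions.

infinite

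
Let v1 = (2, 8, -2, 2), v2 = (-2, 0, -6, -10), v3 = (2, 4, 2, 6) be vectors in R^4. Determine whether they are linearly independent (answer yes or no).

Form the matrix with these vectors as rows and row reduce.
R2 ← R2 + R1: [0, 8, -8, -8]
R3 ← R3 − R1: [0, -4, 4, 4]
R3 ← R3 + (1/2)·R2: [0, 0, 0, 0]
2 nonzero rows, so the 3 vectors span a space of dimension 2.
Since 2 < 3, the vectors are linearly dependent.

no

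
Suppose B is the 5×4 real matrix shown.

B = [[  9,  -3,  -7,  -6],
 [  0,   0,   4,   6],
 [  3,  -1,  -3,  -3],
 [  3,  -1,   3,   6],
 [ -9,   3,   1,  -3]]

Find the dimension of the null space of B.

Row reduce to echelon form.
R3 ← R3 − (1/3)·R1: [0, 0, -2/3, -1]
R4 ← R4 − (1/3)·R1: [0, 0, 16/3, 8]
R5 ← R5 + R1: [0, 0, -6, -9]
R3 ← R3 + (1/6)·R2: [0, 0, 0, 0]
R4 ← R4 − (4/3)·R2: [0, 0, 0, 0]
R5 ← R5 + (3/2)·R2: [0, 0, 0, 0]
2 nonzero rows, so rank(B) = 2.
B has 4 columns; by rank–nullity, nullity = 4 − 2 = 2.

2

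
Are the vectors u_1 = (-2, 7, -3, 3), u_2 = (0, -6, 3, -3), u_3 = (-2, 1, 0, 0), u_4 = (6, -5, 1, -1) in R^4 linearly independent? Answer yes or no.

Form the matrix with these vectors as rows and row reduce.
R3 ← R3 − R1: [0, -6, 3, -3]
R4 ← R4 + (3)·R1: [0, 16, -8, 8]
R3 ← R3 − R2: [0, 0, 0, 0]
R4 ← R4 + (8/3)·R2: [0, 0, 0, 0]
2 nonzero rows, so the 4 vectors span a space of dimension 2.
Since 2 < 4, the vectors are linearly dependent.

no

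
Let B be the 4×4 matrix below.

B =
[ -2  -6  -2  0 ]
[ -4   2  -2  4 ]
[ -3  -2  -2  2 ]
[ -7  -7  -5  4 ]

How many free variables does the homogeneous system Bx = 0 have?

2

Row reduce to echelon form.
R2 ← R2 − (2)·R1: [0, 14, 2, 4]
R3 ← R3 − (3/2)·R1: [0, 7, 1, 2]
R4 ← R4 − (7/2)·R1: [0, 14, 2, 4]
R3 ← R3 − (1/2)·R2: [0, 0, 0, 0]
R4 ← R4 − R2: [0, 0, 0, 0]
2 nonzero rows, so rank(B) = 2.
B has 4 columns; by rank–nullity, nullity = 4 − 2 = 2.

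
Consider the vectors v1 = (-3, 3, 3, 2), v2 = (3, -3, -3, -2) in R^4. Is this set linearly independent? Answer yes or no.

no

Form the matrix with these vectors as rows and row reduce.
R2 ← R2 + R1: [0, 0, 0, 0]
1 nonzero row, so the 2 vectors span a space of dimension 1.
Since 1 < 2, the vectors are linearly dependent.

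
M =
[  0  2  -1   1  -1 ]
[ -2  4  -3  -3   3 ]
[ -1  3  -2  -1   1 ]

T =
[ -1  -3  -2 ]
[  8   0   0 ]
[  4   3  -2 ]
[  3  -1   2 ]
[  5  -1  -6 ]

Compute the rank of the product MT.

First compute MT:
[[ 10,  -3,  10],
 [ 28,  -3, -14],
 [ 19,  -3,  -2]]
Now row reduce the product.
R2 ← R2 − (14/5)·R1: [0, 27/5, -42]
R3 ← R3 − (19/10)·R1: [0, 27/10, -21]
R3 ← R3 − (1/2)·R2: [0, 0, 0]
2 nonzero rows, so rank(MT) = 2.

2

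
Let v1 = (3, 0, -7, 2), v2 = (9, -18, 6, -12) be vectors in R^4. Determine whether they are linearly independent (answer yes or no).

Form the matrix with these vectors as rows and row reduce.
R2 ← R2 − (3)·R1: [0, -18, 27, -18]
2 nonzero rows, so the 2 vectors span a space of dimension 2.
Since 2 = 2, the vectors are linearly independent.

yes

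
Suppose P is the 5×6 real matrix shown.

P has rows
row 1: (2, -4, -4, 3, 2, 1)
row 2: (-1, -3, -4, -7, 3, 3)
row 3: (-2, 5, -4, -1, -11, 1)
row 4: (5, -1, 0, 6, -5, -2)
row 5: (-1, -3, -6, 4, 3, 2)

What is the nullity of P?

Row reduce to echelon form.
R2 ← R2 + (1/2)·R1: [0, -5, -6, -11/2, 4, 7/2]
R3 ← R3 + R1: [0, 1, -8, 2, -9, 2]
R4 ← R4 − (5/2)·R1: [0, 9, 10, -3/2, -10, -9/2]
R5 ← R5 + (1/2)·R1: [0, -5, -8, 11/2, 4, 5/2]
R3 ← R3 + (1/5)·R2: [0, 0, -46/5, 9/10, -41/5, 27/10]
R4 ← R4 + (9/5)·R2: [0, 0, -4/5, -57/5, -14/5, 9/5]
R5 ← R5 − R2: [0, 0, -2, 11, 0, -1]
R4 ← R4 − (2/23)·R3: [0, 0, 0, -264/23, -48/23, 36/23]
R5 ← R5 − (5/23)·R3: [0, 0, 0, 497/46, 41/23, -73/46]
R5 ← R5 + (497/528)·R4: [0, 0, 0, 0, -2/11, -5/44]
5 nonzero rows, so rank(P) = 5.
P has 6 columns; by rank–nullity, nullity = 6 − 5 = 1.

1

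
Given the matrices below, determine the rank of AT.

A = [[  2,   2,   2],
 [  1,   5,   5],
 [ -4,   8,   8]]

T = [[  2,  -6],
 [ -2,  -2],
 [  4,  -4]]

First compute AT:
[[  8, -24],
 [ 12, -36],
 [  8, -24]]
Now row reduce the product.
R2 ← R2 − (3/2)·R1: [0, 0]
R3 ← R3 − R1: [0, 0]
1 nonzero row, so rank(AT) = 1.

1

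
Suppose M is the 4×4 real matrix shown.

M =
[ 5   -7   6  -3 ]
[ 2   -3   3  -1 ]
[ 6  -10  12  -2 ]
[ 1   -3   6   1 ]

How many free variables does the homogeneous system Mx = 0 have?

Row reduce to echelon form.
R2 ← R2 − (2/5)·R1: [0, -1/5, 3/5, 1/5]
R3 ← R3 − (6/5)·R1: [0, -8/5, 24/5, 8/5]
R4 ← R4 − (1/5)·R1: [0, -8/5, 24/5, 8/5]
R3 ← R3 − (8)·R2: [0, 0, 0, 0]
R4 ← R4 − (8)·R2: [0, 0, 0, 0]
2 nonzero rows, so rank(M) = 2.
M has 4 columns; by rank–nullity, nullity = 4 − 2 = 2.

2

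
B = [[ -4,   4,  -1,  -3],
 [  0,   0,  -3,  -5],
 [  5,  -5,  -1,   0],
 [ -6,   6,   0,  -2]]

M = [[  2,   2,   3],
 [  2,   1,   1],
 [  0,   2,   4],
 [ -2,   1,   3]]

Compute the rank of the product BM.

2

First compute BM:
[[  6,  -9, -21],
 [ 10, -11, -27],
 [  0,   3,   6],
 [  4,  -8, -18]]
Now row reduce the product.
R2 ← R2 − (5/3)·R1: [0, 4, 8]
R4 ← R4 − (2/3)·R1: [0, -2, -4]
R3 ← R3 − (3/4)·R2: [0, 0, 0]
R4 ← R4 + (1/2)·R2: [0, 0, 0]
2 nonzero rows, so rank(BM) = 2.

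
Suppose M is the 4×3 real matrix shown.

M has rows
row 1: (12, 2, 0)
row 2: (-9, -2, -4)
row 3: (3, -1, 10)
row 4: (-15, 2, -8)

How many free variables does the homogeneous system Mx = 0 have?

0

Row reduce to echelon form.
R2 ← R2 + (3/4)·R1: [0, -1/2, -4]
R3 ← R3 − (1/4)·R1: [0, -3/2, 10]
R4 ← R4 + (5/4)·R1: [0, 9/2, -8]
R3 ← R3 − (3)·R2: [0, 0, 22]
R4 ← R4 + (9)·R2: [0, 0, -44]
R4 ← R4 + (2)·R3: [0, 0, 0]
3 nonzero rows, so rank(M) = 3.
M has 3 columns; by rank–nullity, nullity = 3 − 3 = 0.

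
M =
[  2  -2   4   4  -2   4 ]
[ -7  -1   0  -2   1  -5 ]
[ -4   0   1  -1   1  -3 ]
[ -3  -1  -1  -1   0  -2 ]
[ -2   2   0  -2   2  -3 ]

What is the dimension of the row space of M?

3

Row reduce to echelon form.
R2 ← R2 + (7/2)·R1: [0, -8, 14, 12, -6, 9]
R3 ← R3 + (2)·R1: [0, -4, 9, 7, -3, 5]
R4 ← R4 + (3/2)·R1: [0, -4, 5, 5, -3, 4]
R5 ← R5 + R1: [0, 0, 4, 2, 0, 1]
R3 ← R3 − (1/2)·R2: [0, 0, 2, 1, 0, 1/2]
R4 ← R4 − (1/2)·R2: [0, 0, -2, -1, 0, -1/2]
R4 ← R4 + R3: [0, 0, 0, 0, 0, 0]
R5 ← R5 − (2)·R3: [0, 0, 0, 0, 0, 0]
Echelon form has 3 nonzero rows, so rank(M) = 3.
The row space has dimension equal to the rank: 3.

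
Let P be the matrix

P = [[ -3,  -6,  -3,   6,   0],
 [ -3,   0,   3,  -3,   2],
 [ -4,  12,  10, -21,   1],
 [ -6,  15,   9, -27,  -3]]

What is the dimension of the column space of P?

Row reduce to echelon form.
R2 ← R2 − R1: [0, 6, 6, -9, 2]
R3 ← R3 − (4/3)·R1: [0, 20, 14, -29, 1]
R4 ← R4 − (2)·R1: [0, 27, 15, -39, -3]
R3 ← R3 − (10/3)·R2: [0, 0, -6, 1, -17/3]
R4 ← R4 − (9/2)·R2: [0, 0, -12, 3/2, -12]
R4 ← R4 − (2)·R3: [0, 0, 0, -1/2, -2/3]
Echelon form has 4 nonzero rows, so rank(P) = 4.
The column space has dimension equal to the rank: 4.

4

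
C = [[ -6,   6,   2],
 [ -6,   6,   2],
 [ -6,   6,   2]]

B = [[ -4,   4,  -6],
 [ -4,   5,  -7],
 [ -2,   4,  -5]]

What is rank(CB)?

1

First compute CB:
[[ -4,  14, -16],
 [ -4,  14, -16],
 [ -4,  14, -16]]
Now row reduce the product.
R2 ← R2 − R1: [0, 0, 0]
R3 ← R3 − R1: [0, 0, 0]
1 nonzero row, so rank(CB) = 1.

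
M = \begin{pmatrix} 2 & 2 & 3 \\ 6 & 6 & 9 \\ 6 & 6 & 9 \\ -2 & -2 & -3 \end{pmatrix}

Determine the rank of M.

Row reduce to echelon form.
R2 ← R2 − (3)·R1: [0, 0, 0]
R3 ← R3 − (3)·R1: [0, 0, 0]
R4 ← R4 + R1: [0, 0, 0]
Echelon form has 1 nonzero row, so rank(M) = 1.

1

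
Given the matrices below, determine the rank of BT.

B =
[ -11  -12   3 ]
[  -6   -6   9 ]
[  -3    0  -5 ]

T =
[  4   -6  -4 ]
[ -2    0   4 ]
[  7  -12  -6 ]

2

First compute BT:
[[  1,  30, -22],
 [ 51, -72, -54],
 [-47,  78,  42]]
Now row reduce the product.
R2 ← R2 − (51)·R1: [0, -1602, 1068]
R3 ← R3 + (47)·R1: [0, 1488, -992]
R3 ← R3 + (248/267)·R2: [0, 0, 0]
2 nonzero rows, so rank(BT) = 2.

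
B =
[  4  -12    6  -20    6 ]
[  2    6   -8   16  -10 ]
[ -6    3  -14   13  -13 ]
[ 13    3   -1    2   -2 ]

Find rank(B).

Row reduce to echelon form.
R2 ← R2 − (1/2)·R1: [0, 12, -11, 26, -13]
R3 ← R3 + (3/2)·R1: [0, -15, -5, -17, -4]
R4 ← R4 − (13/4)·R1: [0, 42, -41/2, 67, -43/2]
R3 ← R3 + (5/4)·R2: [0, 0, -75/4, 31/2, -81/4]
R4 ← R4 − (7/2)·R2: [0, 0, 18, -24, 24]
R4 ← R4 + (24/25)·R3: [0, 0, 0, -228/25, 114/25]
Echelon form has 4 nonzero rows, so rank(B) = 4.

4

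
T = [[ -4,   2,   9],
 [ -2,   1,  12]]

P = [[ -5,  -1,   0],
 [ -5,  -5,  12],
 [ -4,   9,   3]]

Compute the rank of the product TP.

2

First compute TP:
[[-26,  75,  51],
 [-43, 105,  48]]
Now row reduce the product.
R2 ← R2 − (43/26)·R1: [0, -495/26, -945/26]
2 nonzero rows, so rank(TP) = 2.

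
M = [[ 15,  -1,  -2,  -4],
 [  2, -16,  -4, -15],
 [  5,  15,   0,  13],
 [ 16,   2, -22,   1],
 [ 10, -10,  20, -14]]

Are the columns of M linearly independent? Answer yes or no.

no

Row reduce M to echelon form.
R2 ← R2 − (2/15)·R1: [0, -238/15, -56/15, -217/15]
R3 ← R3 − (1/3)·R1: [0, 46/3, 2/3, 43/3]
R4 ← R4 − (16/15)·R1: [0, 46/15, -298/15, 79/15]
R5 ← R5 − (2/3)·R1: [0, -28/3, 64/3, -34/3]
R3 ← R3 + (115/119)·R2: [0, 0, -50/17, 6/17]
R4 ← R4 + (23/119)·R2: [0, 0, -350/17, 42/17]
R5 ← R5 − (10/17)·R2: [0, 0, 400/17, -48/17]
R4 ← R4 − (7)·R3: [0, 0, 0, 0]
R5 ← R5 + (8)·R3: [0, 0, 0, 0]
3 pivots among 4 columns.
Only 3 < 4 pivot columns, so the columns are linearly dependent.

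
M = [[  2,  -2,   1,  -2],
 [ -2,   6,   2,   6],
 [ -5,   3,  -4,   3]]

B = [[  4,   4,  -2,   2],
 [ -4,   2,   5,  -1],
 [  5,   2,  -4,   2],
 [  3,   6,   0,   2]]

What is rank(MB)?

2

First compute MB:
[[ 15,  -6, -18,   4],
 [ -4,  44,  26,   6],
 [-43,  -4,  41, -15]]
Now row reduce the product.
R2 ← R2 + (4/15)·R1: [0, 212/5, 106/5, 106/15]
R3 ← R3 + (43/15)·R1: [0, -106/5, -53/5, -53/15]
R3 ← R3 + (1/2)·R2: [0, 0, 0, 0]
2 nonzero rows, so rank(MB) = 2.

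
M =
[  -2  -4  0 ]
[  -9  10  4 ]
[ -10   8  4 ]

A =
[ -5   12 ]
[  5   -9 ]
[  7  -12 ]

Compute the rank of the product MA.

First compute MA:
[[-10,  12],
 [123, -246],
 [118, -240]]
Now row reduce the product.
R2 ← R2 + (123/10)·R1: [0, -492/5]
R3 ← R3 + (59/5)·R1: [0, -492/5]
R3 ← R3 − R2: [0, 0]
2 nonzero rows, so rank(MA) = 2.

2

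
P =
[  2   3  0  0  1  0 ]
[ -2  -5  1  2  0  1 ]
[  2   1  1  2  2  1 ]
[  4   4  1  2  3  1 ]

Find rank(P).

2

Row reduce to echelon form.
R2 ← R2 + R1: [0, -2, 1, 2, 1, 1]
R3 ← R3 − R1: [0, -2, 1, 2, 1, 1]
R4 ← R4 − (2)·R1: [0, -2, 1, 2, 1, 1]
R3 ← R3 − R2: [0, 0, 0, 0, 0, 0]
R4 ← R4 − R2: [0, 0, 0, 0, 0, 0]
Echelon form has 2 nonzero rows, so rank(P) = 2.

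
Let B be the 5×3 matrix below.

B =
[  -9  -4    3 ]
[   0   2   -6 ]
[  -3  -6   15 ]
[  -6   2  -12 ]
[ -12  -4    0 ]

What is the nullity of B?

1

Row reduce to echelon form.
R3 ← R3 − (1/3)·R1: [0, -14/3, 14]
R4 ← R4 − (2/3)·R1: [0, 14/3, -14]
R5 ← R5 − (4/3)·R1: [0, 4/3, -4]
R3 ← R3 + (7/3)·R2: [0, 0, 0]
R4 ← R4 − (7/3)·R2: [0, 0, 0]
R5 ← R5 − (2/3)·R2: [0, 0, 0]
2 nonzero rows, so rank(B) = 2.
B has 3 columns; by rank–nullity, nullity = 3 − 2 = 1.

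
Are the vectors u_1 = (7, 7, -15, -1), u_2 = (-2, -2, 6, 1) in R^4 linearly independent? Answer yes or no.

yes

Form the matrix with these vectors as rows and row reduce.
R2 ← R2 + (2/7)·R1: [0, 0, 12/7, 5/7]
2 nonzero rows, so the 2 vectors span a space of dimension 2.
Since 2 = 2, the vectors are linearly independent.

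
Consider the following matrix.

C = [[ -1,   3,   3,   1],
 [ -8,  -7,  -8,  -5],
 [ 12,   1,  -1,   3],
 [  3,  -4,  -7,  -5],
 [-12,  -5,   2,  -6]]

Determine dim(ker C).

Row reduce to echelon form.
R2 ← R2 − (8)·R1: [0, -31, -32, -13]
R3 ← R3 + (12)·R1: [0, 37, 35, 15]
R4 ← R4 + (3)·R1: [0, 5, 2, -2]
R5 ← R5 − (12)·R1: [0, -41, -34, -18]
R3 ← R3 + (37/31)·R2: [0, 0, -99/31, -16/31]
R4 ← R4 + (5/31)·R2: [0, 0, -98/31, -127/31]
R5 ← R5 − (41/31)·R2: [0, 0, 258/31, -25/31]
R4 ← R4 − (98/99)·R3: [0, 0, 0, -355/99]
R5 ← R5 + (86/33)·R3: [0, 0, 0, -71/33]
R5 ← R5 − (3/5)·R4: [0, 0, 0, 0]
4 nonzero rows, so rank(C) = 4.
C has 4 columns; by rank–nullity, nullity = 4 − 4 = 0.

0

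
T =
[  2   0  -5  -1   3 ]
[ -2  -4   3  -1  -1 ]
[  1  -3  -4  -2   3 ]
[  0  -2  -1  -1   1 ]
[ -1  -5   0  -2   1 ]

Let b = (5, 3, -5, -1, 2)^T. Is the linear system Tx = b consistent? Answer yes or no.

no

Row reduce the augmented matrix [T | b].
R2 ← R2 + R1: [0, -4, -2, -2, 2, 8]
R3 ← R3 − (1/2)·R1: [0, -3, -3/2, -3/2, 3/2, -15/2]
R5 ← R5 + (1/2)·R1: [0, -5, -5/2, -5/2, 5/2, 9/2]
R3 ← R3 − (3/4)·R2: [0, 0, 0, 0, 0, -27/2]
R4 ← R4 − (1/2)·R2: [0, 0, 0, 0, 0, -5]
R5 ← R5 − (5/4)·R2: [0, 0, 0, 0, 0, -11/2]
R4 ← R4 − (10/27)·R3: [0, 0, 0, 0, 0, 0]
R5 ← R5 − (11/27)·R3: [0, 0, 0, 0, 0, 0]
The echelon form has 3 nonzero rows; the last pivot sits in the augmented column, so rank(T) = 2 but rank([T|b]) = 3.
Since the ranks differ, the system is inconsistent.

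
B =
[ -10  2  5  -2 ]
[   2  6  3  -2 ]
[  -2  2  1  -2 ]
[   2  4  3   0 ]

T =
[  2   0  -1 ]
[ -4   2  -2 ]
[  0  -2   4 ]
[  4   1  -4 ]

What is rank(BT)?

First compute BT:
[[-36,  -8,  34],
 [-28,   4,   6],
 [-20,   0,  10],
 [-12,   2,   2]]
Now row reduce the product.
R2 ← R2 − (7/9)·R1: [0, 92/9, -184/9]
R3 ← R3 − (5/9)·R1: [0, 40/9, -80/9]
R4 ← R4 − (1/3)·R1: [0, 14/3, -28/3]
R3 ← R3 − (10/23)·R2: [0, 0, 0]
R4 ← R4 − (21/46)·R2: [0, 0, 0]
2 nonzero rows, so rank(BT) = 2.

2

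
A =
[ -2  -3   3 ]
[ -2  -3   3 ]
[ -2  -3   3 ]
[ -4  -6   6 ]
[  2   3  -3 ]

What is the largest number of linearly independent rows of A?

Row reduce to echelon form.
R2 ← R2 − R1: [0, 0, 0]
R3 ← R3 − R1: [0, 0, 0]
R4 ← R4 − (2)·R1: [0, 0, 0]
R5 ← R5 + R1: [0, 0, 0]
Echelon form has 1 nonzero row, so rank(A) = 1.
The rank gives the maximum number of linearly independent rows: 1.

1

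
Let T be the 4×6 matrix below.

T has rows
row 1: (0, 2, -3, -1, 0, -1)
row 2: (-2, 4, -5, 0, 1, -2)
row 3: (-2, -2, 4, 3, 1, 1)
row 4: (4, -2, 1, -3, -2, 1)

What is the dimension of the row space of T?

2

Row reduce to echelon form.
Swap R1 ↔ R2
R3 ← R3 − R1: [0, -6, 9, 3, 0, 3]
R4 ← R4 + (2)·R1: [0, 6, -9, -3, 0, -3]
R3 ← R3 + (3)·R2: [0, 0, 0, 0, 0, 0]
R4 ← R4 − (3)·R2: [0, 0, 0, 0, 0, 0]
Echelon form has 2 nonzero rows, so rank(T) = 2.
The row space has dimension equal to the rank: 2.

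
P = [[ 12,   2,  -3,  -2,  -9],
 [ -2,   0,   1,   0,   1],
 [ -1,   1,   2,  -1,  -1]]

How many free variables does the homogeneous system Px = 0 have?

Row reduce to echelon form.
R2 ← R2 + (1/6)·R1: [0, 1/3, 1/2, -1/3, -1/2]
R3 ← R3 + (1/12)·R1: [0, 7/6, 7/4, -7/6, -7/4]
R3 ← R3 − (7/2)·R2: [0, 0, 0, 0, 0]
2 nonzero rows, so rank(P) = 2.
P has 5 columns; by rank–nullity, nullity = 5 − 2 = 3.

3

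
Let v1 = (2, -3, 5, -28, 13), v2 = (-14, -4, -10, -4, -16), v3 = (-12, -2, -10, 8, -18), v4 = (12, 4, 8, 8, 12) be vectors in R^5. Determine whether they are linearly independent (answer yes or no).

no

Form the matrix with these vectors as rows and row reduce.
R2 ← R2 + (7)·R1: [0, -25, 25, -200, 75]
R3 ← R3 + (6)·R1: [0, -20, 20, -160, 60]
R4 ← R4 − (6)·R1: [0, 22, -22, 176, -66]
R3 ← R3 − (4/5)·R2: [0, 0, 0, 0, 0]
R4 ← R4 + (22/25)·R2: [0, 0, 0, 0, 0]
2 nonzero rows, so the 4 vectors span a space of dimension 2.
Since 2 < 4, the vectors are linearly dependent.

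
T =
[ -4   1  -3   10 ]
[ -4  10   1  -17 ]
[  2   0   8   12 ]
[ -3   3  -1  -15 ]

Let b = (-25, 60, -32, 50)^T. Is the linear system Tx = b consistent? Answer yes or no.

Row reduce the augmented matrix [T | b].
R2 ← R2 − R1: [0, 9, 4, -27, 85]
R3 ← R3 + (1/2)·R1: [0, 1/2, 13/2, 17, -89/2]
R4 ← R4 − (3/4)·R1: [0, 9/4, 5/4, -45/2, 275/4]
R3 ← R3 − (1/18)·R2: [0, 0, 113/18, 37/2, -443/9]
R4 ← R4 − (1/4)·R2: [0, 0, 1/4, -63/4, 95/2]
R4 ← R4 − (9/226)·R3: [0, 0, 0, -1863/113, 5589/113]
The echelon form has 4 nonzero rows, and every pivot lies in the first 4 columns, so rank(T) = rank([T|b]) = 4.
The system is consistent.

yes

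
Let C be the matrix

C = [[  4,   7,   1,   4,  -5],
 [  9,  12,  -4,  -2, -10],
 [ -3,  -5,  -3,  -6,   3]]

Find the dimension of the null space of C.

Row reduce to echelon form.
R2 ← R2 − (9/4)·R1: [0, -15/4, -25/4, -11, 5/4]
R3 ← R3 + (3/4)·R1: [0, 1/4, -9/4, -3, -3/4]
R3 ← R3 + (1/15)·R2: [0, 0, -8/3, -56/15, -2/3]
3 nonzero rows, so rank(C) = 3.
C has 5 columns; by rank–nullity, nullity = 5 − 3 = 2.

2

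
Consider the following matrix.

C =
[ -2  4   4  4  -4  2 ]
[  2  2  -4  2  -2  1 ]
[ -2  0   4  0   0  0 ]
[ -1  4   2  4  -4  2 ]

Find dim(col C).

2

Row reduce to echelon form.
R2 ← R2 + R1: [0, 6, 0, 6, -6, 3]
R3 ← R3 − R1: [0, -4, 0, -4, 4, -2]
R4 ← R4 − (1/2)·R1: [0, 2, 0, 2, -2, 1]
R3 ← R3 + (2/3)·R2: [0, 0, 0, 0, 0, 0]
R4 ← R4 − (1/3)·R2: [0, 0, 0, 0, 0, 0]
Echelon form has 2 nonzero rows, so rank(C) = 2.
The column space has dimension equal to the rank: 2.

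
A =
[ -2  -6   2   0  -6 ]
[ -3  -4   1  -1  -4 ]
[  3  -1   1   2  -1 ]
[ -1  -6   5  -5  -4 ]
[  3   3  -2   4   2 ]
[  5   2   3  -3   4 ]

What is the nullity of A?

2

Row reduce to echelon form.
R2 ← R2 − (3/2)·R1: [0, 5, -2, -1, 5]
R3 ← R3 + (3/2)·R1: [0, -10, 4, 2, -10]
R4 ← R4 − (1/2)·R1: [0, -3, 4, -5, -1]
R5 ← R5 + (3/2)·R1: [0, -6, 1, 4, -7]
R6 ← R6 + (5/2)·R1: [0, -13, 8, -3, -11]
R3 ← R3 + (2)·R2: [0, 0, 0, 0, 0]
R4 ← R4 + (3/5)·R2: [0, 0, 14/5, -28/5, 2]
R5 ← R5 + (6/5)·R2: [0, 0, -7/5, 14/5, -1]
R6 ← R6 + (13/5)·R2: [0, 0, 14/5, -28/5, 2]
Swap R3 ↔ R4
R5 ← R5 + (1/2)·R3: [0, 0, 0, 0, 0]
R6 ← R6 − R3: [0, 0, 0, 0, 0]
3 nonzero rows, so rank(A) = 3.
A has 5 columns; by rank–nullity, nullity = 5 − 3 = 2.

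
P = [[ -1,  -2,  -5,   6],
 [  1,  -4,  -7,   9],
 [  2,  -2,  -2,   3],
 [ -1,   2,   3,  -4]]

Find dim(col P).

Row reduce to echelon form.
R2 ← R2 + R1: [0, -6, -12, 15]
R3 ← R3 + (2)·R1: [0, -6, -12, 15]
R4 ← R4 − R1: [0, 4, 8, -10]
R3 ← R3 − R2: [0, 0, 0, 0]
R4 ← R4 + (2/3)·R2: [0, 0, 0, 0]
Echelon form has 2 nonzero rows, so rank(P) = 2.
The column space has dimension equal to the rank: 2.

2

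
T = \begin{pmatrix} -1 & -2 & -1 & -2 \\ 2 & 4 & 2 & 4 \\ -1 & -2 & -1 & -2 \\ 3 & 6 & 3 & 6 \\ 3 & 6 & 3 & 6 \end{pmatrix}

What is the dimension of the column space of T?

Row reduce to echelon form.
R2 ← R2 + (2)·R1: [0, 0, 0, 0]
R3 ← R3 − R1: [0, 0, 0, 0]
R4 ← R4 + (3)·R1: [0, 0, 0, 0]
R5 ← R5 + (3)·R1: [0, 0, 0, 0]
Echelon form has 1 nonzero row, so rank(T) = 1.
The column space has dimension equal to the rank: 1.

1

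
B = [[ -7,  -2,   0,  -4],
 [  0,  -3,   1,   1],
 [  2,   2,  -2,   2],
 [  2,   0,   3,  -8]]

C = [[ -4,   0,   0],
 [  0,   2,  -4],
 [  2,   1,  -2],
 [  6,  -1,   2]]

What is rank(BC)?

2

First compute BC:
[[  4,   0,   0],
 [  8,  -6,  12],
 [  0,   0,   0],
 [-50,  11, -22]]
Now row reduce the product.
R2 ← R2 − (2)·R1: [0, -6, 12]
R4 ← R4 + (25/2)·R1: [0, 11, -22]
R4 ← R4 + (11/6)·R2: [0, 0, 0]
2 nonzero rows, so rank(BC) = 2.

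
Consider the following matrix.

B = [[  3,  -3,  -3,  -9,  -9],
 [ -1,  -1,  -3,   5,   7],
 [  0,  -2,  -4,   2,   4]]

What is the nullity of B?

3

Row reduce to echelon form.
R2 ← R2 + (1/3)·R1: [0, -2, -4, 2, 4]
R3 ← R3 − R2: [0, 0, 0, 0, 0]
2 nonzero rows, so rank(B) = 2.
B has 5 columns; by rank–nullity, nullity = 5 − 2 = 3.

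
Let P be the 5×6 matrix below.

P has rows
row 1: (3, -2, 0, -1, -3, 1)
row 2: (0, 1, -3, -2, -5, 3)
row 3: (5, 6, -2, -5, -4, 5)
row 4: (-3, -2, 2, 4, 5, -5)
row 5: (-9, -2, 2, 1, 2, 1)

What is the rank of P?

5

Row reduce to echelon form.
R3 ← R3 − (5/3)·R1: [0, 28/3, -2, -10/3, 1, 10/3]
R4 ← R4 + R1: [0, -4, 2, 3, 2, -4]
R5 ← R5 + (3)·R1: [0, -8, 2, -2, -7, 4]
R3 ← R3 − (28/3)·R2: [0, 0, 26, 46/3, 143/3, -74/3]
R4 ← R4 + (4)·R2: [0, 0, -10, -5, -18, 8]
R5 ← R5 + (8)·R2: [0, 0, -22, -18, -47, 28]
R4 ← R4 + (5/13)·R3: [0, 0, 0, 35/39, 1/3, -58/39]
R5 ← R5 + (11/13)·R3: [0, 0, 0, -196/39, -20/3, 278/39]
R5 ← R5 + (28/5)·R4: [0, 0, 0, 0, -24/5, -6/5]
Echelon form has 5 nonzero rows, so rank(P) = 5.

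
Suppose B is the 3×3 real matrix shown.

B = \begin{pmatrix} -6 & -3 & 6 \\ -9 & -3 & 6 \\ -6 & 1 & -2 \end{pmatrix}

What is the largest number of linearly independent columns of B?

Row reduce to echelon form.
R2 ← R2 − (3/2)·R1: [0, 3/2, -3]
R3 ← R3 − R1: [0, 4, -8]
R3 ← R3 − (8/3)·R2: [0, 0, 0]
Echelon form has 2 nonzero rows, so rank(B) = 2.
The rank gives the maximum number of linearly independent columns: 2.

2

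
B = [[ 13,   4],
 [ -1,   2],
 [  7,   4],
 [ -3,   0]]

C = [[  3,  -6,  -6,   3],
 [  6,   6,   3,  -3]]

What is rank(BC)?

2

First compute BC:
[[ 63, -54, -66,  27],
 [  9,  18,  12,  -9],
 [ 45, -18, -30,   9],
 [ -9,  18,  18,  -9]]
Now row reduce the product.
R2 ← R2 − (1/7)·R1: [0, 180/7, 150/7, -90/7]
R3 ← R3 − (5/7)·R1: [0, 144/7, 120/7, -72/7]
R4 ← R4 + (1/7)·R1: [0, 72/7, 60/7, -36/7]
R3 ← R3 − (4/5)·R2: [0, 0, 0, 0]
R4 ← R4 − (2/5)·R2: [0, 0, 0, 0]
2 nonzero rows, so rank(BC) = 2.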